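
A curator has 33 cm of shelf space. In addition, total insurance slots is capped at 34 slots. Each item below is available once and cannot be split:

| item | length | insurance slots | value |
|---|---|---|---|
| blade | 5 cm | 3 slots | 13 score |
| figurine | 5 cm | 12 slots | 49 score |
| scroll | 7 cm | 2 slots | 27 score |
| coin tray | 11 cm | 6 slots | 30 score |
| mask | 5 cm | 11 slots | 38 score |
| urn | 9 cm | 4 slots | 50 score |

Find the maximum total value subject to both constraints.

Feasible sets respecting both limits:
- blade+figurine+scroll+mask+urn: length 31, insurance slots 32, value 177
- figurine+coin tray+mask+urn: length 30, insurance slots 33, value 167
- figurine+scroll+mask+urn: length 26, insurance slots 29, value 164
- blade+figurine+scroll+coin tray+mask: length 33, insurance slots 34, value 157
Best: 177 score.

177 score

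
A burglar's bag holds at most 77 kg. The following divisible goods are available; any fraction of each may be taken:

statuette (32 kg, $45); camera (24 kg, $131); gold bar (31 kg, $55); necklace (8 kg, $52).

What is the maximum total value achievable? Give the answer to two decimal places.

257.69

Take in order of value per unit:
- necklace (52/8 per unit): all 8 → value 52, running total 52.00
- camera (131/24 per unit): all 24 → value 131, running total 183.00
- gold bar (55/31 per unit): all 31 → value 55, running total 238.00
- statuette (45/32 per unit): 14 of 32 → value 14×45/32 = 19.6875, running total 257.69
Total 257.69.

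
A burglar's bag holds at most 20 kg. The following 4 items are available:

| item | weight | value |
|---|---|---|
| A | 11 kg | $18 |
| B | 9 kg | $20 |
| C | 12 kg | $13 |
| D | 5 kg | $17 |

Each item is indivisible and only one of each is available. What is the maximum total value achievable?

This is a 0/1 knapsack; check combinations near the capacity.
- A+B: weight 11+9=20, value 18+20=38
- B+D: weight 9+5=14, value 20+17=37
- A+D: weight 11+5=16, value 18+17=35
Best: $38.

$38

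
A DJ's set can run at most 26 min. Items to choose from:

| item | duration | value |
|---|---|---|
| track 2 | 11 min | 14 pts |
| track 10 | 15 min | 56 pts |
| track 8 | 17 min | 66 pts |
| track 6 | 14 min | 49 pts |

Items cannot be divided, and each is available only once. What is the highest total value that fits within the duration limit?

70 pts

This is a 0/1 knapsack; check combinations near the capacity.
- track 2+track 10: duration 11+15=26, value 14+56=70
- track 8: duration 17, value 66
- track 2+track 6: duration 11+14=25, value 14+49=63
- track 10: duration 15, value 56
Best: 70 pts.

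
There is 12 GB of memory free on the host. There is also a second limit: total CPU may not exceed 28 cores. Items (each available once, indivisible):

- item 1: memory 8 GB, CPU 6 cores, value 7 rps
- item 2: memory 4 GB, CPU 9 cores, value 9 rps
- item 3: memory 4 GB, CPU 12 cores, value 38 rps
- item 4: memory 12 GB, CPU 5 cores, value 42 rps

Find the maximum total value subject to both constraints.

47 rps

Feasible sets respecting both limits:
- item 2+item 3: memory 8, CPU 21, value 47
- item 1+item 3: memory 12, CPU 18, value 45
- item 4: memory 12, CPU 5, value 42
- item 3: memory 4, CPU 12, value 38
Best: 47 rps.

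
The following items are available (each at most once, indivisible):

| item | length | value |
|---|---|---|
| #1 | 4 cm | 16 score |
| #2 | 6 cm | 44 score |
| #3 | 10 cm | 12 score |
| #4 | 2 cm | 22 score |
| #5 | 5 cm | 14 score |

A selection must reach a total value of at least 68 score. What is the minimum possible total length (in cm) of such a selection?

12

Subsets with value ≥ 68, sorted by total length:
- #1+#2+#4: length 12, value 82
- #2+#4+#5: length 13, value 80
- #1+#2+#5: length 15, value 74
Minimum length: 12 cm.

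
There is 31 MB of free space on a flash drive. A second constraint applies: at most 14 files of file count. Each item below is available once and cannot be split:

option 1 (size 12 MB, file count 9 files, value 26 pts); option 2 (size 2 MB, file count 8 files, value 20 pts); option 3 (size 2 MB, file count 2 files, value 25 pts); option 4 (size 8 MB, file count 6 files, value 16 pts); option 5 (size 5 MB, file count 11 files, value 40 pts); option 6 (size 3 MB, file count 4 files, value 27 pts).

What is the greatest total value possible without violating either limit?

Feasible sets respecting both limits:
- option 2+option 3+option 6: size 7, file count 14, value 72
- option 3+option 4+option 6: size 13, file count 12, value 68
- option 3+option 5: size 7, file count 13, value 65
- option 1+option 6: size 15, file count 13, value 53
Best: 72 pts.

72 pts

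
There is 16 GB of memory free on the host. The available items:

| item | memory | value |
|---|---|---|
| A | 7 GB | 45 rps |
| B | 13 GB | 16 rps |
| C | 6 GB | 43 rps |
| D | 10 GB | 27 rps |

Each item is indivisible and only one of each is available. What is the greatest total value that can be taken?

88 rps

This is a 0/1 knapsack; check combinations near the capacity.
- A+C: memory 7+6=13, value 45+43=88
- C+D: memory 6+10=16, value 43+27=70
- A: memory 7, value 45
- C: memory 6, value 43
- D: memory 10, value 27
Best: 88 rps.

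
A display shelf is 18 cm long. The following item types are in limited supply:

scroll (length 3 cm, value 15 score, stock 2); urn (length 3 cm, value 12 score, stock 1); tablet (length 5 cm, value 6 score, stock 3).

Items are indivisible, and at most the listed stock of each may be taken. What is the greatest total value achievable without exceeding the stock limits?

48 score

Top feasible selections:
- 2×scroll + 1×urn + 1×tablet: length 14, value 48
- 2×scroll + 1×urn: length 9, value 42
- 2×scroll + 2×tablet: length 16, value 42
- 1×scroll + 1×urn + 2×tablet: length 16, value 39
Best: 48 score.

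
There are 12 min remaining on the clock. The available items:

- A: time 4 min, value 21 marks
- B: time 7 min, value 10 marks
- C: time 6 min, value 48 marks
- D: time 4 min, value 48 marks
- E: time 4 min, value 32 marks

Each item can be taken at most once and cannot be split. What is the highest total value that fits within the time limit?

This is a 0/1 knapsack; check combinations near the capacity.
- A+D+E: time 4+4+4=12, value 21+48+32=101
- C+D: time 6+4=10, value 48+48=96
- D+E: time 4+4=8, value 48+32=80
- C+E: time 6+4=10, value 48+32=80
Best: 101 marks.

101 marks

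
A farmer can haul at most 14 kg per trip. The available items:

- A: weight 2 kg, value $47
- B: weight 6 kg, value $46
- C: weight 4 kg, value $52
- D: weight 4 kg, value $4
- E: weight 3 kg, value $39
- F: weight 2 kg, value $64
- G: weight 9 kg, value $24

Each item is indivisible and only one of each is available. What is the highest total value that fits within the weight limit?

Check high-value combinations within 14 kg:
- A+B+C+F: weight 2+6+4+2=14, value 47+46+52+64=209
- A+C+E+F: weight 2+4+3+2=11, value 47+52+39+64=202
- A+B+E+F: weight 2+6+3+2=13, value 47+46+39+64=196
Best: $209.

$209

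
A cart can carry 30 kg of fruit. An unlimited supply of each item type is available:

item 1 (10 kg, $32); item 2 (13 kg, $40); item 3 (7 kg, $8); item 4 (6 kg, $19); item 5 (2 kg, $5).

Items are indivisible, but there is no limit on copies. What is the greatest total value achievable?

$96

Best value-per-unit is item 1 at 32/10, and filling with it alone uses weight 3×10=30. No mix of the others beats 3×32 = 96.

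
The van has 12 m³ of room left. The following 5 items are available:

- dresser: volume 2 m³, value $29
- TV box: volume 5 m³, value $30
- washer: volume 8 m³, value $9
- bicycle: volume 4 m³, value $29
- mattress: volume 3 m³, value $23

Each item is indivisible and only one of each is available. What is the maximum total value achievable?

This is a 0/1 knapsack; check combinations near the capacity.
- dresser+TV box+bicycle: volume 2+5+4=11, value 29+30+29=88
- dresser+TV box+mattress: volume 2+5+3=10, value 29+30+23=82
- TV box+bicycle+mattress: volume 5+4+3=12, value 30+29+23=82
Best: $88.

$88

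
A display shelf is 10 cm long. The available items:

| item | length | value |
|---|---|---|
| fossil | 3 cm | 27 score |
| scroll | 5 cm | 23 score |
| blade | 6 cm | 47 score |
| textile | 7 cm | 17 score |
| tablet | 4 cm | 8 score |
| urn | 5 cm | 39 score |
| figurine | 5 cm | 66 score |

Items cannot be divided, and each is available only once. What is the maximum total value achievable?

105 score

Check high-value combinations within 10 cm:
- urn+figurine: length 5+5=10, value 39+66=105
- fossil+figurine: length 3+5=8, value 27+66=93
- scroll+figurine: length 5+5=10, value 23+66=89
- fossil+blade: length 3+6=9, value 27+47=74
Best: 105 score.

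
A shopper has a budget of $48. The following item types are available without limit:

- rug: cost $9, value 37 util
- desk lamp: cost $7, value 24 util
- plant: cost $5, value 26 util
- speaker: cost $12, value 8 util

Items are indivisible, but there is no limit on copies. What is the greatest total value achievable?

Best value-per-unit is plant at 26/5, and filling with it alone uses cost 9×5=45. No mix of the others beats 9×26 = 234.

234 util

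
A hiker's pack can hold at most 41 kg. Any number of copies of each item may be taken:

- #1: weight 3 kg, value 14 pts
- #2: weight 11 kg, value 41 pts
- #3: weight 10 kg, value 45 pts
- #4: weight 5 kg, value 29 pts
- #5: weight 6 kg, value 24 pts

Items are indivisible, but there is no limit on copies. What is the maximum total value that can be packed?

232 pts

Best value-per-unit is #4 at 29/5, and filling with it alone uses weight 8×5=40. No mix of the others beats 8×29 = 232.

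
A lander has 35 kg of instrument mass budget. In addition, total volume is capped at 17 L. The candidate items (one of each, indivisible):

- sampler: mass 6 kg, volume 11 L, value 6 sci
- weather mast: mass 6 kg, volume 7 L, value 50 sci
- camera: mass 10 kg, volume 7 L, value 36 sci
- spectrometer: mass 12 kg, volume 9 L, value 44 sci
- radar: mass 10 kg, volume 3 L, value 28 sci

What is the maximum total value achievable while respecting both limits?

114 sci

Feasible sets respecting both limits:
- weather mast+camera+radar: mass 26, volume 17, value 114
- weather mast+spectrometer: mass 18, volume 16, value 94
- weather mast+camera: mass 16, volume 14, value 86
- camera+spectrometer: mass 22, volume 16, value 80
Best: 114 sci.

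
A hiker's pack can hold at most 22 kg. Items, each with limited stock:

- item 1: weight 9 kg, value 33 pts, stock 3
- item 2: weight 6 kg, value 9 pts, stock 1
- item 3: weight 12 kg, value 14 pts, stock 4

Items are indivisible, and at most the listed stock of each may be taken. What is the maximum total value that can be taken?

Top feasible selections:
- 2×item 1: weight 18, value 66
- 1×item 1 + 1×item 3: weight 21, value 47
- 1×item 1 + 1×item 2: weight 15, value 42
Best: 66 pts.

66 pts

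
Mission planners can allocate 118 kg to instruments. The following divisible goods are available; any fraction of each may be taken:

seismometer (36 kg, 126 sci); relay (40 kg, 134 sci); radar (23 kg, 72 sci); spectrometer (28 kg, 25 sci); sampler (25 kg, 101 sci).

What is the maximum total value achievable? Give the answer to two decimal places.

Take in order of value per unit:
- sampler (101/25 per unit): all 25 → value 101, running total 101.00
- seismometer (126/36 per unit): all 36 → value 126, running total 227.00
- relay (134/40 per unit): all 40 → value 134, running total 361.00
- radar (72/23 per unit): 17 of 23 → value 17×72/23 = 53.2174, running total 414.22
Total 414.22.

414.22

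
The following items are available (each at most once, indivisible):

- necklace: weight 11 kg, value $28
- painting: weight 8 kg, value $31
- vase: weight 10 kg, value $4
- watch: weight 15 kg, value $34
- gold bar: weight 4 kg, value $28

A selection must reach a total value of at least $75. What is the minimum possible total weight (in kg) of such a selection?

Subsets with value ≥ 75, sorted by total weight:
- necklace+painting+gold bar: weight 23, value 87
- painting+watch+gold bar: weight 27, value 93
- necklace+watch+gold bar: weight 30, value 90
- necklace+painting+vase+gold bar: weight 33, value 91
Minimum weight: 23 kg.

23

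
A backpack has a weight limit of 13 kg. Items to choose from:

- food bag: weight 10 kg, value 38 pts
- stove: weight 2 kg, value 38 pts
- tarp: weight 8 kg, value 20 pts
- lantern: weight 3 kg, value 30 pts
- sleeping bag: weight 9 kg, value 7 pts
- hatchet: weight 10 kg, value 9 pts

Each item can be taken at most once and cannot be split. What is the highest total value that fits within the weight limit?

88 pts

Check high-value combinations within 13 kg:
- stove+tarp+lantern: weight 2+8+3=13, value 38+20+30=88
- food bag+stove: weight 10+2=12, value 38+38=76
- stove+lantern: weight 2+3=5, value 38+30=68
Best: 88 pts.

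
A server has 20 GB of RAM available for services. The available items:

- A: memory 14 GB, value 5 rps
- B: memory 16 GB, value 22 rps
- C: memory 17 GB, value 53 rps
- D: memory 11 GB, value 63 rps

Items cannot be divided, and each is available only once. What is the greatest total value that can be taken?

Check high-value combinations within 20 GB:
- D: memory 11, value 63
- C: memory 17, value 53
- B: memory 16, value 22
- A: memory 14, value 5
Best: 63 rps.

63 rps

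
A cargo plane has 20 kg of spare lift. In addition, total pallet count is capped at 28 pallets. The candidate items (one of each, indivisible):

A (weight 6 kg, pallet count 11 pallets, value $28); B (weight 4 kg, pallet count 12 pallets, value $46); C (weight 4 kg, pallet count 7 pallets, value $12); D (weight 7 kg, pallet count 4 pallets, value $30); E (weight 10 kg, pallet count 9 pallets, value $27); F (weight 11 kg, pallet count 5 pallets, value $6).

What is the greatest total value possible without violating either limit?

$104

Feasible sets respecting both limits:
- A+B+D: weight 17, pallet count 27, value 104
- B+C+D: weight 15, pallet count 23, value 88
- B+C+E: weight 18, pallet count 28, value 85
Best: $104.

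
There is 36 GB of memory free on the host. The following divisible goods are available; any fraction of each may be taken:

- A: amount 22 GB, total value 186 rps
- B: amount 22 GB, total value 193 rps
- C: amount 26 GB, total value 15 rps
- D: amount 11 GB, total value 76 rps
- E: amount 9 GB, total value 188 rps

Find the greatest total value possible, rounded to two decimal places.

423.27

Take in order of value per unit:
- E (188/9 per unit): all 9 → value 188, running total 188.00
- B (193/22 per unit): all 22 → value 193, running total 381.00
- A (186/22 per unit): 5 of 22 → value 5×186/22 = 42.2727, running total 423.27
Total 423.27.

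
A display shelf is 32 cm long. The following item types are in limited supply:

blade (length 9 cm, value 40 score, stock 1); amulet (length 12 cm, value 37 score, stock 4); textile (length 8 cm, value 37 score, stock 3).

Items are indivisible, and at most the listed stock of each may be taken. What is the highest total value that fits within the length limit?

114 score

Top feasible selections:
- 1×blade + 2×textile: length 25, value 114
- 1×blade + 1×amulet + 1×textile: length 29, value 114
Best: 114 score.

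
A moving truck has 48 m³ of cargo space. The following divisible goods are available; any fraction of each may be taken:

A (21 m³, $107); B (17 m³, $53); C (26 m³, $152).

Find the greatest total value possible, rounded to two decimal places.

262.12

Take in order of value per unit:
- C (152/26 per unit): all 26 → value 152, running total 152.00
- A (107/21 per unit): all 21 → value 107, running total 259.00
- B (53/17 per unit): 1 of 17 → value 1×53/17 = 3.1176, running total 262.12
Total 262.12.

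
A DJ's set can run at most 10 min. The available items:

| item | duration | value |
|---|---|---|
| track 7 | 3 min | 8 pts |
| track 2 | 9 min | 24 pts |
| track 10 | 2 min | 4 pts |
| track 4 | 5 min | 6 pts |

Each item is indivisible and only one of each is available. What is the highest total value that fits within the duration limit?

24 pts

Check high-value combinations within 10 min:
- track 2: duration 9, value 24
- track 7+track 10+track 4: duration 3+2+5=10, value 8+4+6=18
- track 7+track 4: duration 3+5=8, value 8+6=14
- track 7+track 10: duration 3+2=5, value 8+4=12
- track 10+track 4: duration 2+5=7, value 4+6=10
Best: 24 pts.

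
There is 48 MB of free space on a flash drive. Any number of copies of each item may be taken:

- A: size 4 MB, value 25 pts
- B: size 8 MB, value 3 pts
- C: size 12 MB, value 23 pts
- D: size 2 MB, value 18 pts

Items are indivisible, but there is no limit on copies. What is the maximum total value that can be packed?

432 pts

Best value-per-unit is D at 18/2, and filling with it alone uses size 24×2=48. No mix of the others beats 24×18 = 432.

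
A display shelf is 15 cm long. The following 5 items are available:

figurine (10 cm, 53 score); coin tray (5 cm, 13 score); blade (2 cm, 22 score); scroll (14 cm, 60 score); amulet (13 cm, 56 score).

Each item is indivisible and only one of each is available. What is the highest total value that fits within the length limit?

78 score

This is a 0/1 knapsack; check combinations near the capacity.
- blade+amulet: length 2+13=15, value 22+56=78
- figurine+blade: length 10+2=12, value 53+22=75
- figurine+coin tray: length 10+5=15, value 53+13=66
Best: 78 score.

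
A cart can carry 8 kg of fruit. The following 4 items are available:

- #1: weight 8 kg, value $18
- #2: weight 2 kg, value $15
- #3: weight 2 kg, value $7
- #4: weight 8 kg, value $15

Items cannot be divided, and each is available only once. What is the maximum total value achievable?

Check high-value combinations within 8 kg:
- #2+#3: weight 2+2=4, value 15+7=22
- #1: weight 8, value 18
- #2: weight 2, value 15
- #4: weight 8, value 15
Best: $22.

$22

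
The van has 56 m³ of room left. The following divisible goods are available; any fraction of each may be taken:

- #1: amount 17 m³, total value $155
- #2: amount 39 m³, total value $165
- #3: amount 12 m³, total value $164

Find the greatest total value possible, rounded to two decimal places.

Take in order of value per unit:
- #3 (164/12 per unit): all 12 → value 164, running total 164.00
- #1 (155/17 per unit): all 17 → value 155, running total 319.00
- #2 (165/39 per unit): 27 of 39 → value 27×165/39 = 114.2308, running total 433.23
Total 433.23.

433.23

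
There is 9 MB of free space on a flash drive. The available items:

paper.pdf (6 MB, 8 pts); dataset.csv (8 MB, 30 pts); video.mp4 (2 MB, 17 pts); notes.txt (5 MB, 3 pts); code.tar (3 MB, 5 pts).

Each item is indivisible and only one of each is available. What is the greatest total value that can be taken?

Check high-value combinations within 9 MB:
- dataset.csv: size 8, value 30
- paper.pdf+video.mp4: size 6+2=8, value 8+17=25
- video.mp4+code.tar: size 2+3=5, value 17+5=22
Best: 30 pts.

30 pts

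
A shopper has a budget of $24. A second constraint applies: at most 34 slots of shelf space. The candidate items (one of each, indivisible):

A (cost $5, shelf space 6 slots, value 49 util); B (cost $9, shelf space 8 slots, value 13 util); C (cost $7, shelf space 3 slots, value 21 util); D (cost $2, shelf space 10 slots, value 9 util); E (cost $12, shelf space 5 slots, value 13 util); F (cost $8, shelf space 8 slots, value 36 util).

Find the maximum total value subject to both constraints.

115 util

Feasible sets respecting both limits:
- A+C+D+F: cost 22, shelf space 27, value 115
- A+B+D+F: cost 24, shelf space 32, value 107
- A+C+F: cost 20, shelf space 17, value 106
Best: 115 util.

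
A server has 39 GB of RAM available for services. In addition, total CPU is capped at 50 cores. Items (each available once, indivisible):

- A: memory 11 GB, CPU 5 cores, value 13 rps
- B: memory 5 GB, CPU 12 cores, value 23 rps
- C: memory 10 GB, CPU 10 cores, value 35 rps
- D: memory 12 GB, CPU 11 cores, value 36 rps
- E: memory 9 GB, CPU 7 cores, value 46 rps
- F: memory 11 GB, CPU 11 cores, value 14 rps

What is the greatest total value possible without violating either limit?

140 rps

Feasible sets respecting both limits:
- B+C+D+E: memory 36, CPU 40, value 140
- B+D+E+F: memory 37, CPU 41, value 119
- A+B+D+E: memory 37, CPU 35, value 118
- B+C+E+F: memory 35, CPU 40, value 118
Best: 140 rps.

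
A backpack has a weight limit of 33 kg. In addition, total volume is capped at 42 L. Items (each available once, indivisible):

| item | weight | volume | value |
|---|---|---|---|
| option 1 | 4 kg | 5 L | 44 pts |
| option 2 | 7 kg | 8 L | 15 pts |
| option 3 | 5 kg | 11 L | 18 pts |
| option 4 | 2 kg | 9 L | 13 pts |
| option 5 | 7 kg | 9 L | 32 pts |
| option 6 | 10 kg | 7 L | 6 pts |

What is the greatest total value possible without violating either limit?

122 pts

Feasible sets respecting both limits:
- option 1+option 2+option 3+option 4+option 5: weight 25, volume 42, value 122
- option 1+option 2+option 3+option 5+option 6: weight 33, volume 40, value 115
- option 1+option 3+option 4+option 5+option 6: weight 28, volume 41, value 113
- option 1+option 2+option 4+option 5+option 6: weight 30, volume 38, value 110
Best: 122 pts.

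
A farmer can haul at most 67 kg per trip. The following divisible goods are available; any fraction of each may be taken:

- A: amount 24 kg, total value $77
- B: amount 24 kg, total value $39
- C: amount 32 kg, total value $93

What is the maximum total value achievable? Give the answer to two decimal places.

Take in order of value per unit:
- A (77/24 per unit): all 24 → value 77, running total 77.00
- C (93/32 per unit): all 32 → value 93, running total 170.00
- B (39/24 per unit): 11 of 24 → value 11×39/24 = 17.8750, running total 187.88
Total 187.88.

187.88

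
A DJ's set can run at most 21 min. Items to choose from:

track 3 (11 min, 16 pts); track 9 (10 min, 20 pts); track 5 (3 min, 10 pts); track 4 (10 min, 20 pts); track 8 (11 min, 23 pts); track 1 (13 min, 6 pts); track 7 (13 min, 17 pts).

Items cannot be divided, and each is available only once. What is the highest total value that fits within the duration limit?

Check high-value combinations within 21 min:
- track 9+track 8: duration 10+11=21, value 20+23=43
- track 4+track 8: duration 10+11=21, value 20+23=43
- track 9+track 4: duration 10+10=20, value 20+20=40
- track 3+track 9: duration 11+10=21, value 16+20=36
- track 3+track 4: duration 11+10=21, value 16+20=36
Best: 43 pts.

43 pts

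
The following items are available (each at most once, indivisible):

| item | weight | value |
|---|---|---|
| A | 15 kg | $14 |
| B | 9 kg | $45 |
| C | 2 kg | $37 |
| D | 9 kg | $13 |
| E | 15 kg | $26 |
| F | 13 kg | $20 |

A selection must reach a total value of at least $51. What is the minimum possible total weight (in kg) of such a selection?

11

Subsets with value ≥ 51, sorted by total weight:
- B+C: weight 11, value 82
- C+F: weight 15, value 57
- C+E: weight 17, value 63
Minimum weight: 11 kg.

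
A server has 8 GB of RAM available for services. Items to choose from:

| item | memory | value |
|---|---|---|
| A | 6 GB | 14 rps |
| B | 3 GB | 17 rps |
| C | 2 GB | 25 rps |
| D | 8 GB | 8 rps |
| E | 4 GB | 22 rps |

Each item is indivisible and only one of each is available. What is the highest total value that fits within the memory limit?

47 rps

This is a 0/1 knapsack; check combinations near the capacity.
- C+E: memory 2+4=6, value 25+22=47
- B+C: memory 3+2=5, value 17+25=42
- B+E: memory 3+4=7, value 17+22=39
- A+C: memory 6+2=8, value 14+25=39
Best: 47 rps.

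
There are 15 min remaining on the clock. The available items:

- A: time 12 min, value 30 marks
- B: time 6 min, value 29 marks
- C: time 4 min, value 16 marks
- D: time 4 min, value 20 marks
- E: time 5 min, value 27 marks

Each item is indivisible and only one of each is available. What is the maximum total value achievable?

76 marks

Check high-value combinations within 15 min:
- B+D+E: time 6+4+5=15, value 29+20+27=76
- B+C+E: time 6+4+5=15, value 29+16+27=72
- B+C+D: time 6+4+4=14, value 29+16+20=65
Best: 76 marks.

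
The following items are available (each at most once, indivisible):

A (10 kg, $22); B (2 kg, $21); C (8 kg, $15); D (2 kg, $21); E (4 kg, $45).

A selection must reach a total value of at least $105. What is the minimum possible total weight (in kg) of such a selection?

18

Subsets with value ≥ 105, sorted by total weight:
- A+B+D+E: weight 18, value 109
- A+B+C+D+E: weight 26, value 124
Minimum weight: 18 kg.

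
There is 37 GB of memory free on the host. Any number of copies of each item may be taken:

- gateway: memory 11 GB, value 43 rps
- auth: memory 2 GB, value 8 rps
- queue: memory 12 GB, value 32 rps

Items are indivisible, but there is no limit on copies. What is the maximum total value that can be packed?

Best value-per-unit is auth at 8/2; filling with it alone gives 18×8 = 144.
Optimal mix: 1×gateway + 13×auth → memory 37, value 147.

147 rps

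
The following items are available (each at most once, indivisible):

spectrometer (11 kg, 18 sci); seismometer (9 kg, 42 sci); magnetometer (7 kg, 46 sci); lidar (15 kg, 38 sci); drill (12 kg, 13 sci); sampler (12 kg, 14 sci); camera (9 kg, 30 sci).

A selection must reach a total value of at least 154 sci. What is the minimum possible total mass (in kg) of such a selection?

40

Subsets with value ≥ 154, sorted by total mass:
- seismometer+magnetometer+lidar+camera: mass 40, value 156
- spectrometer+seismometer+magnetometer+lidar+camera: mass 51, value 174
- seismometer+magnetometer+lidar+sampler+camera: mass 52, value 170
Minimum mass: 40 kg.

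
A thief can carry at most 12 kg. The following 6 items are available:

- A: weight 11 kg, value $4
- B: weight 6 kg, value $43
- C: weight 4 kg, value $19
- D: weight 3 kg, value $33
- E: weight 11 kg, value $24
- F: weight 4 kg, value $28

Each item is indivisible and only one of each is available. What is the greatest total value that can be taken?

Check high-value combinations within 12 kg:
- C+D+F: weight 4+3+4=11, value 19+33+28=80
- B+D: weight 6+3=9, value 43+33=76
- B+F: weight 6+4=10, value 43+28=71
- B+C: weight 6+4=10, value 43+19=62
Best: $80.

$80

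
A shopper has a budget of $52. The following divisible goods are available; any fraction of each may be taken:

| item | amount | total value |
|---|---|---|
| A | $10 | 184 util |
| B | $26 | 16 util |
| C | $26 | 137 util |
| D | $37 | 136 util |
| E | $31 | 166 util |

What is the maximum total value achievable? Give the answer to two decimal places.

407.96

Take in order of value per unit:
- A (184/10 per unit): all 10 → value 184, running total 184.00
- E (166/31 per unit): all 31 → value 166, running total 350.00
- C (137/26 per unit): 11 of 26 → value 11×137/26 = 57.9615, running total 407.96
Total 407.96.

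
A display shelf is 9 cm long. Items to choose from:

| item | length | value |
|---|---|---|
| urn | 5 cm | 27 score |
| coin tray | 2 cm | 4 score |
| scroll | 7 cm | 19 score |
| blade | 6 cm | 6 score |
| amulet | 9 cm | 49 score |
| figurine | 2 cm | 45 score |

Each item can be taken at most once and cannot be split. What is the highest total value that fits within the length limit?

Check high-value combinations within 9 cm:
- urn+coin tray+figurine: length 5+2+2=9, value 27+4+45=76
- urn+figurine: length 5+2=7, value 27+45=72
- scroll+figurine: length 7+2=9, value 19+45=64
- blade+figurine: length 6+2=8, value 6+45=51
Best: 76 score.

76 score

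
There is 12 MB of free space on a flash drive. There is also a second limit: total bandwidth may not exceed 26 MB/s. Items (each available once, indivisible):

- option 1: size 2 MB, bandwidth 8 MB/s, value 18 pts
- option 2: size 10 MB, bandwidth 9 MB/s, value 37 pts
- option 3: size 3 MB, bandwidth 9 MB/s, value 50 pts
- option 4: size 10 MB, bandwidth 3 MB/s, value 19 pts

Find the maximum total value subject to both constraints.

Feasible sets respecting both limits:
- option 1+option 3: size 5, bandwidth 17, value 68
- option 1+option 2: size 12, bandwidth 17, value 55
- option 3: size 3, bandwidth 9, value 50
Best: 68 pts.

68 pts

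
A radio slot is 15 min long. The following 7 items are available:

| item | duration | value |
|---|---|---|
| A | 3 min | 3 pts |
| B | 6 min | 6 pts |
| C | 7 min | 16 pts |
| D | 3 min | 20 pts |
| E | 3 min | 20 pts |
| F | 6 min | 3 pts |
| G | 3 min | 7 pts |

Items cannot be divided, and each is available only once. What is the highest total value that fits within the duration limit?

56 pts

Check high-value combinations within 15 min:
- C+D+E: duration 7+3+3=13, value 16+20+20=56
- B+D+E+G: duration 6+3+3+3=15, value 6+20+20+7=53
- A+D+E+G: duration 3+3+3+3=12, value 3+20+20+7=50
- D+E+F+G: duration 3+3+6+3=15, value 20+20+3+7=50
- A+B+D+E: duration 3+6+3+3=15, value 3+6+20+20=49
Best: 56 pts.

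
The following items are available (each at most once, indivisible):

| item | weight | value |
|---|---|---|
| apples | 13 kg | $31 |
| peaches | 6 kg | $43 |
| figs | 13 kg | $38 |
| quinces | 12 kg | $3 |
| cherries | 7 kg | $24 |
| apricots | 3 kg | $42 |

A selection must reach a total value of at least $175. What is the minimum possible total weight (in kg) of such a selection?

Subsets with value ≥ 175, sorted by total weight:
- apples+peaches+figs+cherries+apricots: weight 42, value 178
- apples+peaches+figs+quinces+cherries+apricots: weight 54, value 181
Minimum weight: 42 kg.

42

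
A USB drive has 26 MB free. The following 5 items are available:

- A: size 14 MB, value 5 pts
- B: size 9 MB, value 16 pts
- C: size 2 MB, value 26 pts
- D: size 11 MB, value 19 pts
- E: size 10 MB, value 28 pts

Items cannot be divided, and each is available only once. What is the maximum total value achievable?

Check high-value combinations within 26 MB:
- C+D+E: size 2+11+10=23, value 26+19+28=73
- B+C+E: size 9+2+10=21, value 16+26+28=70
- B+C+D: size 9+2+11=22, value 16+26+19=61
- A+C+E: size 14+2+10=26, value 5+26+28=59
Best: 73 pts.

73 pts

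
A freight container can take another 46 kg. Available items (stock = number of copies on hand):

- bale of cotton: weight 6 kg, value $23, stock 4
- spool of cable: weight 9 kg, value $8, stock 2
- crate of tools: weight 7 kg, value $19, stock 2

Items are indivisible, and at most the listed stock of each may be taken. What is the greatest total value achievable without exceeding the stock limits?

$130

Top feasible selections:
- 4×bale of cotton + 2×crate of tools: weight 38, value 130
- 4×bale of cotton + 1×spool of cable + 1×crate of tools: weight 40, value 119
- 3×bale of cotton + 1×spool of cable + 2×crate of tools: weight 41, value 115
- 4×bale of cotton + 1×crate of tools: weight 31, value 111
Best: $130.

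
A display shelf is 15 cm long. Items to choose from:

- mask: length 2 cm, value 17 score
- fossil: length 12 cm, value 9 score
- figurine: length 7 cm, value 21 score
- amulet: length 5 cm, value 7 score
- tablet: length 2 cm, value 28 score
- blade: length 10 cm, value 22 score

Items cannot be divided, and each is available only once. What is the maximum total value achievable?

Check high-value combinations within 15 cm:
- mask+tablet+blade: length 2+2+10=14, value 17+28+22=67
- mask+figurine+tablet: length 2+7+2=11, value 17+21+28=66
- figurine+amulet+tablet: length 7+5+2=14, value 21+7+28=56
- mask+amulet+tablet: length 2+5+2=9, value 17+7+28=52
Best: 67 score.

67 score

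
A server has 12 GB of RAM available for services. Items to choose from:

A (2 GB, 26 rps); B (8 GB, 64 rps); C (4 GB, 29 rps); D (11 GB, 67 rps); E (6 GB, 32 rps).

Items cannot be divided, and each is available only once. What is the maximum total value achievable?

93 rps

Check high-value combinations within 12 GB:
- B+C: memory 8+4=12, value 64+29=93
- A+B: memory 2+8=10, value 26+64=90
- A+C+E: memory 2+4+6=12, value 26+29+32=87
- D: memory 11, value 67
- B: memory 8, value 64
Best: 93 rps.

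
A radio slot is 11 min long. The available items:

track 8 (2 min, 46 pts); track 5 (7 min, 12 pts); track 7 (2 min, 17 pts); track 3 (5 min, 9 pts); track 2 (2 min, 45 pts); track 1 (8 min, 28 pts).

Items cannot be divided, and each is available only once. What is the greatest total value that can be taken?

117 pts

Check high-value combinations within 11 min:
- track 8+track 7+track 3+track 2: duration 2+2+5+2=11, value 46+17+9+45=117
- track 8+track 7+track 2: duration 2+2+2=6, value 46+17+45=108
- track 8+track 5+track 2: duration 2+7+2=11, value 46+12+45=103
- track 8+track 3+track 2: duration 2+5+2=9, value 46+9+45=100
- track 8+track 2: duration 2+2=4, value 46+45=91
Best: 117 pts.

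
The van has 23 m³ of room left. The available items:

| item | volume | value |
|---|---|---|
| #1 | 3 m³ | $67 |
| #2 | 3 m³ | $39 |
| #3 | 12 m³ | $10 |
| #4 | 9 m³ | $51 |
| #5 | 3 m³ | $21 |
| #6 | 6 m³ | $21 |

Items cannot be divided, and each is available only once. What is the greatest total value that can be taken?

This is a 0/1 knapsack; check combinations near the capacity.
- #1+#2+#4+#5: volume 3+3+9+3=18, value 67+39+51+21=178
- #1+#2+#4+#6: volume 3+3+9+6=21, value 67+39+51+21=178
- #1+#4+#5+#6: volume 3+9+3+6=21, value 67+51+21+21=160
Best: $178.

$178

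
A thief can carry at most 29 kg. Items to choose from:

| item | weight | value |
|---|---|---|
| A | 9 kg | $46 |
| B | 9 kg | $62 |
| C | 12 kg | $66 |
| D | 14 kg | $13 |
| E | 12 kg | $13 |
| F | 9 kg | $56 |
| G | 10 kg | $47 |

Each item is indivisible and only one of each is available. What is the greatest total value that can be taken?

$165

Check high-value combinations within 29 kg:
- B+F+G: weight 9+9+10=28, value 62+56+47=165
- A+B+F: weight 9+9+9=27, value 46+62+56=164
- A+B+G: weight 9+9+10=28, value 46+62+47=155
- A+F+G: weight 9+9+10=28, value 46+56+47=149
- B+C: weight 9+12=21, value 62+66=128
Best: $165.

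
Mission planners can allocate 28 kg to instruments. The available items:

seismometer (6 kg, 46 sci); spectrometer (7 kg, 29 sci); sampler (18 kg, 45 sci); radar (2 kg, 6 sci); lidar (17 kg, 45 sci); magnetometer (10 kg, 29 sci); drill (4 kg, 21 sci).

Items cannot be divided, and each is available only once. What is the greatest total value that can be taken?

Check high-value combinations within 28 kg:
- seismometer+spectrometer+magnetometer+drill: mass 6+7+10+4=27, value 46+29+29+21=125
- seismometer+lidar+drill: mass 6+17+4=27, value 46+45+21=112
- seismometer+sampler+drill: mass 6+18+4=28, value 46+45+21=112
- seismometer+spectrometer+radar+magnetometer: mass 6+7+2+10=25, value 46+29+6+29=110
Best: 125 sci.

125 sci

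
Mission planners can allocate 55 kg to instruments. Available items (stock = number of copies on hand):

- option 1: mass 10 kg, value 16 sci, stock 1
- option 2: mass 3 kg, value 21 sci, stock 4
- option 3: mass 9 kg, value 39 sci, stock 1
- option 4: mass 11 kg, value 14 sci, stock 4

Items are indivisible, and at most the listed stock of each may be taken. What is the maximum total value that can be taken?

Top feasible selections:
- 1×option 1 + 4×option 2 + 1×option 3 + 2×option 4: mass 53, value 167
- 4×option 2 + 1×option 3 + 3×option 4: mass 54, value 165
- 1×option 1 + 4×option 2 + 1×option 3 + 1×option 4: mass 42, value 153
Best: 167 sci.

167 sci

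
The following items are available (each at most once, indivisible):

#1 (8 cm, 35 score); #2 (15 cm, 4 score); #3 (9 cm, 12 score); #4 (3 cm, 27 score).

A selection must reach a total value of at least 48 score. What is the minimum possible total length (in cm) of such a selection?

11

Subsets with value ≥ 48, sorted by total length:
- #1+#4: length 11, value 62
- #1+#3+#4: length 20, value 74
- #1+#2+#4: length 26, value 66
Minimum length: 11 cm.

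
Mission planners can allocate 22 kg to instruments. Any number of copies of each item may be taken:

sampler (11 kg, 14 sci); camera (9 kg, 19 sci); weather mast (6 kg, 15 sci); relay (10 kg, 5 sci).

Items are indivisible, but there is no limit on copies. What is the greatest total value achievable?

Best value-per-unit is weather mast at 15/6; filling with it alone gives 3×15 = 45.
Optimal mix: 1×camera + 2×weather mast → mass 21, value 49.

49 sci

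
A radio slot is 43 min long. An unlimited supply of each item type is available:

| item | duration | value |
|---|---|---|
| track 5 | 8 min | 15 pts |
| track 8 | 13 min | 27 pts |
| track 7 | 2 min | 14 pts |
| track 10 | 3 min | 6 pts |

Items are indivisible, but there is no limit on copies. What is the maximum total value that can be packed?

Best value-per-unit is track 7 at 14/2, and filling with it alone uses duration 21×2=42. No mix of the others beats 21×14 = 294.

294 pts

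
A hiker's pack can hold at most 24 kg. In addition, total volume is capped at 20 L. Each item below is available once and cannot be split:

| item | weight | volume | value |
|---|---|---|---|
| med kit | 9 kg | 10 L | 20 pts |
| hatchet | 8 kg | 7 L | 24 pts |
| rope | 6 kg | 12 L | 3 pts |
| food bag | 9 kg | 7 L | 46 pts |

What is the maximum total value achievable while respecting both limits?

70 pts

Feasible sets respecting both limits:
- hatchet+food bag: weight 17, volume 14, value 70
- med kit+food bag: weight 18, volume 17, value 66
- rope+food bag: weight 15, volume 19, value 49
- food bag: weight 9, volume 7, value 46
Best: 70 pts.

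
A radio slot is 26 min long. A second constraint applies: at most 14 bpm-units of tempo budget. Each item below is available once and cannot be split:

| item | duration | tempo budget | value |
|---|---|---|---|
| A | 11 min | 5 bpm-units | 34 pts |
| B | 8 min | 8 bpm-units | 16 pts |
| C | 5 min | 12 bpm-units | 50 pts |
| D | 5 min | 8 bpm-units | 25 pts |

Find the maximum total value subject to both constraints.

Feasible sets respecting both limits:
- A+D: duration 16, tempo budget 13, value 59
- A+B: duration 19, tempo budget 13, value 50
- C: duration 5, tempo budget 12, value 50
- A: duration 11, tempo budget 5, value 34
Best: 59 pts.

59 pts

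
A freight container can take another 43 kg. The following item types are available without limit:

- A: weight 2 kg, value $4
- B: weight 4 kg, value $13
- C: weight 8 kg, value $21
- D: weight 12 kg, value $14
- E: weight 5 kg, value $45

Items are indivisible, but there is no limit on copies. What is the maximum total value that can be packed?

$364

Best value-per-unit is E at 45/5; filling with it alone gives 8×45 = 360.
Optimal mix: 1×A + 8×E → weight 42, value 364.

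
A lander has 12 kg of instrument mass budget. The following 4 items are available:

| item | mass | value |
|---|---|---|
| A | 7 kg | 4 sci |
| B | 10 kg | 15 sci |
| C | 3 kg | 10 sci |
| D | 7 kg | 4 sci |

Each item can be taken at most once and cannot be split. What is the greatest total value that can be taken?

This is a 0/1 knapsack; check combinations near the capacity.
- B: mass 10, value 15
- A+C: mass 7+3=10, value 4+10=14
- C+D: mass 3+7=10, value 10+4=14
Best: 15 sci.

15 sci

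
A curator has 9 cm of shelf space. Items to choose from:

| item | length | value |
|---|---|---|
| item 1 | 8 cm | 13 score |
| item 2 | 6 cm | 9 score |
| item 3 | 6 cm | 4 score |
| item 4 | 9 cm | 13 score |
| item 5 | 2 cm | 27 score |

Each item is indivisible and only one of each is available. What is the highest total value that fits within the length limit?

36 score

This is a 0/1 knapsack; check combinations near the capacity.
- item 2+item 5: length 6+2=8, value 9+27=36
- item 3+item 5: length 6+2=8, value 4+27=31
- item 5: length 2, value 27
Best: 36 score.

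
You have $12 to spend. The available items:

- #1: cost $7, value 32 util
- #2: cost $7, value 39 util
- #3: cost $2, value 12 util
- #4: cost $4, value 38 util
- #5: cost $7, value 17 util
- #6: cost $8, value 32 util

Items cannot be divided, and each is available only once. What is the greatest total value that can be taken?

This is a 0/1 knapsack; check combinations near the capacity.
- #2+#4: cost 7+4=11, value 39+38=77
- #1+#4: cost 7+4=11, value 32+38=70
- #4+#6: cost 4+8=12, value 38+32=70
Best: 77 util.

77 util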